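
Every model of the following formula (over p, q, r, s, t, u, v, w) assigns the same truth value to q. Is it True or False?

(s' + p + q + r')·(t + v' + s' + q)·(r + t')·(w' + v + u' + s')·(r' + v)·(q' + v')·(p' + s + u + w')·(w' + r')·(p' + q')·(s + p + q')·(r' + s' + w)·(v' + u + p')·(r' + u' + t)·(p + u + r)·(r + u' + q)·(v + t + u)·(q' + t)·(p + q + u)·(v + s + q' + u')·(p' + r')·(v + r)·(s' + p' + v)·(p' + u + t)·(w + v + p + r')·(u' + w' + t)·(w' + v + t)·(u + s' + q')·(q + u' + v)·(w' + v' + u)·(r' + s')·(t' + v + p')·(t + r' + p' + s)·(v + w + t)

False

Suppose q = 1.
From the singleton clause (v'), v = 0.
From the singleton clause (r'), r = 0.
But (r) is also a unit clause — contradiction.
So every satisfying assignment has q = False.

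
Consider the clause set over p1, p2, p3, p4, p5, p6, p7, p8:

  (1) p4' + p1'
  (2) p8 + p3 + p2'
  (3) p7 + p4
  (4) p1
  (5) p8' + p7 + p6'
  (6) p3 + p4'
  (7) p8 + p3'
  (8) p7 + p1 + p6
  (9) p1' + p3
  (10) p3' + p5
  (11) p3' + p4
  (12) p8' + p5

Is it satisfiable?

From the singleton clause (p1), p1 = 1.
From the singleton clause (p4'), p4 = 0.
From the singleton clause (p7), p7 = 1.
From the singleton clause (p3), p3 = 1.
That conflicts with the unit clause (p3').
No assignment satisfies every clause.

Unsatisfiable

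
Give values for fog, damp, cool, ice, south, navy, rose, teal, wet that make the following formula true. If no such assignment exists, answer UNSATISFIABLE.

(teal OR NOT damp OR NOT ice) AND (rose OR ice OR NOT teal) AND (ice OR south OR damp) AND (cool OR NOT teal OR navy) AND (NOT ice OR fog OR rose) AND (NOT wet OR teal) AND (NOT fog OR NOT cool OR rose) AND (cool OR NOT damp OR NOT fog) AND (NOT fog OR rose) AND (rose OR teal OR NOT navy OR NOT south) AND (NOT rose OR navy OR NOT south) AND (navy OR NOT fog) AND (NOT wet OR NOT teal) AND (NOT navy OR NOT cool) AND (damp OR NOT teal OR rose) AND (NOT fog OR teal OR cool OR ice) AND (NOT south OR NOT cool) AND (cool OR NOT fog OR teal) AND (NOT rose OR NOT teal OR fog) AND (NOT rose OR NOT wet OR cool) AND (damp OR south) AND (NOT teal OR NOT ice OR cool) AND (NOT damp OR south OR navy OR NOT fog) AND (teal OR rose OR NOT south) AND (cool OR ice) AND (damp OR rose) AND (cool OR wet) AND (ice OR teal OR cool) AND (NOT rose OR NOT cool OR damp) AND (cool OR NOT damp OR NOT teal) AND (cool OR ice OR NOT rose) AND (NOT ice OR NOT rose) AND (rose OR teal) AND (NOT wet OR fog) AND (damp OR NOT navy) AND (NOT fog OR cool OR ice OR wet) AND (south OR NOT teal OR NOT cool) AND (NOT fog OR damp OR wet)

Branch on wet: set wet = false.
From the singleton clause (cool), cool = true.
From the singleton clause (NOT navy), navy = false.
From the singleton clause (NOT fog), fog = false.
From the singleton clause (NOT south), south = false.
From the singleton clause (damp), damp = true.
From the singleton clause (NOT teal), teal = false.
From the singleton clause (NOT ice), ice = false.
From the singleton clause (rose), rose = true.
This assignment satisfies each clause.

fog=false,  damp=true,  cool=true,  ice=false,  south=false,  navy=false,  rose=true,  teal=false,  wet=false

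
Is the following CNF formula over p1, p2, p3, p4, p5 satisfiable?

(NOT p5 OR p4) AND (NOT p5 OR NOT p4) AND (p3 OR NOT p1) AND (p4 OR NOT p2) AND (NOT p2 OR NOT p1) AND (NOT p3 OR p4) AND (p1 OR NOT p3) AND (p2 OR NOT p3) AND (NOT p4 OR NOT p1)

Yes, satisfiable

Branch on p5: set p5 = false.
Branch on p3: set p3 = false.
Unit clause (NOT p1) forces p1 = false.
Branch on p4: set p4 = false.
Unit clause (NOT p2) forces p2 = false.
All clauses are satisfied.
A satisfying assignment: p1: false, p2: false, p3: false, p4: false, p5: false.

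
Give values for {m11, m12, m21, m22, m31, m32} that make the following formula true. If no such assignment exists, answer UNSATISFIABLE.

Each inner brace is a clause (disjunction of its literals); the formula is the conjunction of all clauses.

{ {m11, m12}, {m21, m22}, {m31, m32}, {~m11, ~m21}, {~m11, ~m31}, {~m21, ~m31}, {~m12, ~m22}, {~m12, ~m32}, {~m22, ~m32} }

UNSATISFIABLE

Suppose m11 = 1.
(~m21) alone gives m21 = 0.
(m22) alone gives m22 = 1.
(~m31) alone gives m31 = 0.
(m32) alone gives m32 = 1.
But (~m32) is also a unit clause — contradiction.
Undo m11 and try m11 = 0.
(m12) alone gives m12 = 1.
(~m22) alone gives m22 = 0.
(m21) alone gives m21 = 1.
(~m31) alone gives m31 = 0.
(m32) alone gives m32 = 1.
But (~m32) is also a unit clause — contradiction.
Either choice for m11 ends in contradiction.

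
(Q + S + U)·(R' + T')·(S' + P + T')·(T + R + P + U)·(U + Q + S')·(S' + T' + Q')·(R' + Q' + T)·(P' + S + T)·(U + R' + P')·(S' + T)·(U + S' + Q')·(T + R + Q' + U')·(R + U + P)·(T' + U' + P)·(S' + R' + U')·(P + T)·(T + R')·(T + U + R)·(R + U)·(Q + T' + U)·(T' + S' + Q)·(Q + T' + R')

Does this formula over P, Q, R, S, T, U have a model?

Satisfiable

Try R = 0.
(U) alone gives U = 1.
Try S = 0.
Try P = 1.
(T) alone gives T = 1.
No clause remains; Q is free.
A satisfying assignment: P: 1, Q: 1, R: 0, S: 0, T: 1, U: 1.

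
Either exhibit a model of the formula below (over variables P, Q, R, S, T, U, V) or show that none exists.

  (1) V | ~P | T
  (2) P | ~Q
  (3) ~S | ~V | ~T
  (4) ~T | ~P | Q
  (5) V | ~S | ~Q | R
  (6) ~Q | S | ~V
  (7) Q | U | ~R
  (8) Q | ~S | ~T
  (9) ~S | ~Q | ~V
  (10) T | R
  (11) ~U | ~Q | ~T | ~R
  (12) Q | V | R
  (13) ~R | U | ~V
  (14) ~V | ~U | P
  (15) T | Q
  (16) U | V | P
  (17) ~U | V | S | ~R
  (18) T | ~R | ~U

P ↦ 0, Q ↦ 0, R ↦ 0, S ↦ 0, T ↦ 1, U ↦ 0, V ↦ 1

Try P = 0.
(~Q) alone gives Q = 0.
(T) alone gives T = 1.
(~S) alone gives S = 0.
Try U = 0.
(~R) alone gives R = 0.
(V) alone gives V = 1.
Every clause now holds.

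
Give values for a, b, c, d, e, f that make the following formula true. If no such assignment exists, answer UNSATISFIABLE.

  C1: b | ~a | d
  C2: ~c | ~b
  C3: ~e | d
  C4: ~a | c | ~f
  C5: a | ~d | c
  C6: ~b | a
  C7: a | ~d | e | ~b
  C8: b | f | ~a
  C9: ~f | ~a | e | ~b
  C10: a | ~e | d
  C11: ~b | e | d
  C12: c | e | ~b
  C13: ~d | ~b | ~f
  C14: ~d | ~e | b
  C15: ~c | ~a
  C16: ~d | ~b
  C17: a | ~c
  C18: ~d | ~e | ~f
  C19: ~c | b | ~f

a: 0, b: 0, c: 0, d: 0, e: 0, f: 1

Try c = 0.
Try e = 0.
From the singleton clause (~b), b = 0.
Try a = 0.
From the singleton clause (~d), d = 0.
All clauses hold; f can take either value.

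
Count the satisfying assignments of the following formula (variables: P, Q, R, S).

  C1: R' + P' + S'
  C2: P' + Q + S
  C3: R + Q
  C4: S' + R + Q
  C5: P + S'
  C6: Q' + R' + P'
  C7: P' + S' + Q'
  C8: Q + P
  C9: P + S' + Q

3

There are 2^4 = 16 truth assignments over (P, Q, R, S).
Split on Q. With Q = 1, the clauses containing Q are satisfied and Q' drops from the rest; 3 of the 2^3 = 8 assignments to the other variables satisfy what remains.
With Q = 0, by the same count on the reduced clause set, 0 assignments work.
Total: 3 + 0 = 3.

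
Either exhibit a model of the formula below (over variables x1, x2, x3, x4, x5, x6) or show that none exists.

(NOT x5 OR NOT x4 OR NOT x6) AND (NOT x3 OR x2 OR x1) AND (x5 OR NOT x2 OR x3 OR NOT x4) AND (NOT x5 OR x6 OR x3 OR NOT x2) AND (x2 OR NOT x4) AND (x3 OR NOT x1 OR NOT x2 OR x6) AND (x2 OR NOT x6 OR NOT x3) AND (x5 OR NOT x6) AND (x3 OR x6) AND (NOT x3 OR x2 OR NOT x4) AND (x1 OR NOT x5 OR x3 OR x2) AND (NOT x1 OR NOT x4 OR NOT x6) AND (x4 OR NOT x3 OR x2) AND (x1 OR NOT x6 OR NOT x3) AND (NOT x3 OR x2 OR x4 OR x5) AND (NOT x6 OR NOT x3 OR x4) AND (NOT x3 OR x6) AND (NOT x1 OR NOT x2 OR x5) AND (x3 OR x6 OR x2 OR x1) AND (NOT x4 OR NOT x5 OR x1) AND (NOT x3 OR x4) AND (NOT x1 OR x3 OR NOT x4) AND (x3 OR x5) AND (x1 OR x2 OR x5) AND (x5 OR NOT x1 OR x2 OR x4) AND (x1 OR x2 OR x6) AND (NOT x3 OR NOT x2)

Suppose x2 = true.
(NOT x3) alone gives x3 = false.
(x6) alone gives x6 = true.
(x5) alone gives x5 = true.
(NOT x4) alone gives x4 = false.
No clause remains; x1 is free.

x1: true; x2: true; x3: false; x4: false; x5: true; x6: true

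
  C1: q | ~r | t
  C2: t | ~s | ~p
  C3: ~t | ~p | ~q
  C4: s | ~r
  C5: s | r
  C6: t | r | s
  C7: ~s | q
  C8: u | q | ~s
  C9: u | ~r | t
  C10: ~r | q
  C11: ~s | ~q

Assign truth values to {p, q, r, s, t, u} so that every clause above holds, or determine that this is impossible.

UNSATISFIABLE

Try s = 1.
From the singleton clause (q), q = 1.
Now (~q) is unsatisfied and unit — conflict.
That branch fails; take s = 0 instead.
From the singleton clause (~r), r = 0.
Now (r) is unsatisfied and unit — conflict.
Both values of s lead to a conflict.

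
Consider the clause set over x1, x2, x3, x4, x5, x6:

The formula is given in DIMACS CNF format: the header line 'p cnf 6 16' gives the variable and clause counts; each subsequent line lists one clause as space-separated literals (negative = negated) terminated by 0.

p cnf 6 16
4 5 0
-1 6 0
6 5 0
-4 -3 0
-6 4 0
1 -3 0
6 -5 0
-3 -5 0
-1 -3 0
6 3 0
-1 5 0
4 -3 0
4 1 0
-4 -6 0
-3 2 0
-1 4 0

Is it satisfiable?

Try x4 = True.
From the singleton clause (¬x3), x3 = False.
From the singleton clause (x6), x6 = True.
Now (¬x6) is unsatisfied and unit — conflict.
Backtrack on x4: now try x4 = False.
From the singleton clause (x5), x5 = True.
From the singleton clause (¬x6), x6 = False.
Now (x6) is unsatisfied and unit — conflict.
Both values of x4 lead to a conflict.
No assignment satisfies every clause.

No, unsatisfiable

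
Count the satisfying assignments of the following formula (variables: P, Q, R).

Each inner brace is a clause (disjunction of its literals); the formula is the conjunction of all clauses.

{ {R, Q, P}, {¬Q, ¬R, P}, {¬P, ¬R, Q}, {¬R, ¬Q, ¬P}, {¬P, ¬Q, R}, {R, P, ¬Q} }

2

There are 2^3 = 8 truth assignments over (P, Q, R).
Check each against the 6 clauses (columns in the order P, Q, R):
  F F F  ✗ fails (R ∨ Q ∨ P)
  F F T  ✓ satisfies all
  F T F  ✗ fails (R ∨ P ∨ ¬Q)
  F T T  ✗ fails (¬Q ∨ ¬R ∨ P)
  T F F  ✓ satisfies all
  T F T  ✗ fails (¬P ∨ ¬R ∨ Q)
  T T F  ✗ fails (¬P ∨ ¬Q ∨ R)
  T T T  ✗ fails (¬R ∨ ¬Q ∨ ¬P)
2 of the 8 rows are models.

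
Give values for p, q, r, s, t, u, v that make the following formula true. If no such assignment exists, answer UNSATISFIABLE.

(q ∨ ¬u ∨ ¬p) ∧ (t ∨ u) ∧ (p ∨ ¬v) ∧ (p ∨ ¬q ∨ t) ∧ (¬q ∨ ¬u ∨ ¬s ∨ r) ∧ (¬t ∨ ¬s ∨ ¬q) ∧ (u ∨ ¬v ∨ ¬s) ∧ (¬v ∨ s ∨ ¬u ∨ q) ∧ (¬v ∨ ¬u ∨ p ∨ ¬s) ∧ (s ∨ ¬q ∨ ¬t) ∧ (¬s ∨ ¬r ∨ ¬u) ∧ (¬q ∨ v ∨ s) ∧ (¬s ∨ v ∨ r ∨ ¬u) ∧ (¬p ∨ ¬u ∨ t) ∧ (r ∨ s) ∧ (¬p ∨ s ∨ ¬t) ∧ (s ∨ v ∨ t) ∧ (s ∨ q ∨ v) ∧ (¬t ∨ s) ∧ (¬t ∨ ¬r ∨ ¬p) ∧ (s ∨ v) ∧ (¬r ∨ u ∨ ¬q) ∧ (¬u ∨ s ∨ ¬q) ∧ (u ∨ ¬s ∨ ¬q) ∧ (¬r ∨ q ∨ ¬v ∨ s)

p=False, q=False, r=True, s=True, t=True, u=False, v=False

Try t = True.
Unit clause (s) forces s = True.
Unit clause (¬q) forces q = False.
Try u = False.
Unit clause (¬v) forces v = False.
Try r = True.
Unit clause (¬p) forces p = False.
All clauses are satisfied.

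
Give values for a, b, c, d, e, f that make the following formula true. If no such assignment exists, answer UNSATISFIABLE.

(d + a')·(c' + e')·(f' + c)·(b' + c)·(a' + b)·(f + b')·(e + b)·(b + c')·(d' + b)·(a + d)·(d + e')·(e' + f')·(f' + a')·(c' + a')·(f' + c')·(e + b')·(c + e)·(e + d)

UNSATISFIABLE

Branch on d: set d = 1.
From the singleton clause (b), b = 1.
From the singleton clause (c), c = 1.
From the singleton clause (e'), e = 0.
That conflicts with the unit clause (e).
That branch fails; take d = 0 instead.
From the singleton clause (a'), a = 0.
That conflicts with the unit clause (a).
Both values of d lead to a conflict.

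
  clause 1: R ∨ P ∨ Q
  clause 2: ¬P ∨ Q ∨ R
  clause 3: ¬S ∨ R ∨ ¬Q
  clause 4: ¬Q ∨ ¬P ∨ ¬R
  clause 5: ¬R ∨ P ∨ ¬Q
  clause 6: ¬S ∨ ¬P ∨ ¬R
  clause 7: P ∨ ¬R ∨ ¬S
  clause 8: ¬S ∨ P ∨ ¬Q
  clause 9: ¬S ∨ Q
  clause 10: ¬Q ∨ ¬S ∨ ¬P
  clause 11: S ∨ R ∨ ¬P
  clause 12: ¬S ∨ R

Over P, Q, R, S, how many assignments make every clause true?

3

There are 2^4 = 16 truth assignments over (P, Q, R, S).
Split on Q. With Q = True, the clauses containing Q are satisfied and ¬Q drops from the rest; 1 of the 2^3 = 8 assignments to the other variables satisfy what remains.
With Q = False, by the same count on the reduced clause set, 2 assignments work.
(One model: P=F, Q=F, R=T, S=F.)
Total: 1 + 2 = 3.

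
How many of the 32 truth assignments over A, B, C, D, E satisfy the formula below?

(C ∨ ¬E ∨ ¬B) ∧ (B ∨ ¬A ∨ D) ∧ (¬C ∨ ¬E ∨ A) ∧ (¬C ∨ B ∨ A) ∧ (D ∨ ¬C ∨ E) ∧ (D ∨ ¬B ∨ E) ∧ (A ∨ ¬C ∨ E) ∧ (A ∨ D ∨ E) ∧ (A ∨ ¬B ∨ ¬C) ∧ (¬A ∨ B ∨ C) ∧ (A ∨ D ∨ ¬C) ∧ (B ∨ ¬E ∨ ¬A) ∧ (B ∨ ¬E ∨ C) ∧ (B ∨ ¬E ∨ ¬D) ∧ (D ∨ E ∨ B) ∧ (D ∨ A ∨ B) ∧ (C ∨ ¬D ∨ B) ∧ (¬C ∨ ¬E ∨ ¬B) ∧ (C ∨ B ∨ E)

4

There are 2^5 = 32 truth assignments over (A, B, C, D, E).
Split on C. With C = True, the clauses containing C are satisfied and ¬C drops from the rest; 2 of the 2^4 = 16 assignments to the other variables satisfy what remains.
With C = False, by the same count on the reduced clause set, 2 assignments work.
(One model: A=F, B=T, C=F, D=T, E=F.)
Total: 2 + 2 = 4.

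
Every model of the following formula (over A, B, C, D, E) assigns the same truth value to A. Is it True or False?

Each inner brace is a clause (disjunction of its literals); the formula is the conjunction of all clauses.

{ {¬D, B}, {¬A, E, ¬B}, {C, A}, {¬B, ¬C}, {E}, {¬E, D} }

Suppose A = False.
(C) alone gives C = True.
(¬B) alone gives B = False.
(¬D) alone gives D = False.
(E) alone gives E = True.
But (¬E) is also a unit clause — contradiction.
So every satisfying assignment has A = True.

True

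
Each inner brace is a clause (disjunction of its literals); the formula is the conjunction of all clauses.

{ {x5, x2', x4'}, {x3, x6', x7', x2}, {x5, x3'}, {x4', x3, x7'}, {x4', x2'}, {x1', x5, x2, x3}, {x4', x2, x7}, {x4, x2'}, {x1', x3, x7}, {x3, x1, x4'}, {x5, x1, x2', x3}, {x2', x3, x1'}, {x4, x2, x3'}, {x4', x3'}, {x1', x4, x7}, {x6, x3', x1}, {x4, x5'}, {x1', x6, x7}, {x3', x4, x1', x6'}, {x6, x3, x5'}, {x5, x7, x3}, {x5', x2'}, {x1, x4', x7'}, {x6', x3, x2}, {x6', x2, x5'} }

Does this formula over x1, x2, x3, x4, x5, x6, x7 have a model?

Try x5 = 0.
Unit clause (x3') forces x3 = 0.
Unit clause (x7) forces x7 = 1.
Unit clause (x4') forces x4 = 0.
Unit clause (x2') forces x2 = 0.
Unit clause (x6') forces x6 = 0.
Unit clause (x1') forces x1 = 0.
This assignment satisfies each clause.
A satisfying assignment: x1: 0, x2: 0, x3: 0, x4: 0, x5: 0, x6: 0, x7: 1.

Yes, satisfiable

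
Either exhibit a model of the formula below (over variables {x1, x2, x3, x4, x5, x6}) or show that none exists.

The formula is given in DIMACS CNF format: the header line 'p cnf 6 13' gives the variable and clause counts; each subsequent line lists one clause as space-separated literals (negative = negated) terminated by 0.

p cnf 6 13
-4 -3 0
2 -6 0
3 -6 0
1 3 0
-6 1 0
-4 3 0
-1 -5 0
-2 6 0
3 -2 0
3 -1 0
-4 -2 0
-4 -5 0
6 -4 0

Try x4 = False.
Try x2 = False.
Unit clause (¬x6) forces x6 = False.
Try x1 = True.
Unit clause (¬x5) forces x5 = False.
Unit clause (x3) forces x3 = True.
All clauses are satisfied.

x1=True,  x2=False,  x3=True,  x4=False,  x5=False,  x6=False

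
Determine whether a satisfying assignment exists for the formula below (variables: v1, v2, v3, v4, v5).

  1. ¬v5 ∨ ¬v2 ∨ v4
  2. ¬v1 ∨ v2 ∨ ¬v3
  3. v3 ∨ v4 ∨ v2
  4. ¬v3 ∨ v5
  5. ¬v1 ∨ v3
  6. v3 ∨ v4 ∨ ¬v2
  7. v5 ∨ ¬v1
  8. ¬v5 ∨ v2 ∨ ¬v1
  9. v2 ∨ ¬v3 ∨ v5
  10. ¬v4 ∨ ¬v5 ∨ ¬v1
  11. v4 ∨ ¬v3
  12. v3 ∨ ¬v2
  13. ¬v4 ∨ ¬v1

Branch on v3: set v3 = False.
(¬v1) alone gives v1 = False.
(¬v2) alone gives v2 = False.
(v4) alone gives v4 = True.
No clause remains; v5 is free.
A satisfying assignment: v1: False; v2: False; v3: False; v4: True; v5: True.

Yes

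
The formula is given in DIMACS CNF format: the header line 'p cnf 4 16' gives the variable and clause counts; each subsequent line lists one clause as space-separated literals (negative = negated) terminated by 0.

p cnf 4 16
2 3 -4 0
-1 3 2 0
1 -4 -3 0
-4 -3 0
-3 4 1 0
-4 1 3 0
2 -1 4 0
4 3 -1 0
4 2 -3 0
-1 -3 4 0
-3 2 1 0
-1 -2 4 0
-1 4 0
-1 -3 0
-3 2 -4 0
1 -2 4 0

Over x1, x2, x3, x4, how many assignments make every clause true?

There are 2^4 = 16 truth assignments over (x1, x2, x3, x4).
Check each against the 16 clauses (columns in the order x1, x2, x3, x4):
  F F F F  ✓ satisfies all
  F F F T  ✗ fails (x2 ∨ x3 ∨ ¬x4)
  F F T F  ✗ fails (¬x3 ∨ x4 ∨ x1)
  F F T T  ✗ fails (x1 ∨ ¬x4 ∨ ¬x3)
  F T F F  ✗ fails (x1 ∨ ¬x2 ∨ x4)
  F T F T  ✗ fails (¬x4 ∨ x1 ∨ x3)
  F T T F  ✗ fails (¬x3 ∨ x4 ∨ x1)
  F T T T  ✗ fails (x1 ∨ ¬x4 ∨ ¬x3)
  T F F F  ✗ fails (¬x1 ∨ x3 ∨ x2)
  T F F T  ✗ fails (x2 ∨ x3 ∨ ¬x4)
  T F T F  ✗ fails (x2 ∨ ¬x1 ∨ x4)
  T F T T  ✗ fails (¬x4 ∨ ¬x3)
  T T F F  ✗ fails (x4 ∨ x3 ∨ ¬x1)
  T T F T  ✓ satisfies all
  T T T F  ✗ fails (¬x1 ∨ ¬x3 ∨ x4)
  T T T T  ✗ fails (¬x4 ∨ ¬x3)
2 of the 16 rows are models.

2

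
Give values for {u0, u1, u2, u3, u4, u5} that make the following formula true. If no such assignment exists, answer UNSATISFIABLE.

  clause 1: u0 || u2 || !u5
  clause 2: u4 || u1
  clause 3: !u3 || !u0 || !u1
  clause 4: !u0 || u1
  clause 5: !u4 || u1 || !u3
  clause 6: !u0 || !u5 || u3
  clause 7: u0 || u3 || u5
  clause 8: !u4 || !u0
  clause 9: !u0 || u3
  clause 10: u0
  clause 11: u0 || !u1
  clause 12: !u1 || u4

UNSATISFIABLE

(u0) alone gives u0 = true.
(u1) alone gives u1 = true.
(!u3) alone gives u3 = false.
That conflicts with the unit clause (u3).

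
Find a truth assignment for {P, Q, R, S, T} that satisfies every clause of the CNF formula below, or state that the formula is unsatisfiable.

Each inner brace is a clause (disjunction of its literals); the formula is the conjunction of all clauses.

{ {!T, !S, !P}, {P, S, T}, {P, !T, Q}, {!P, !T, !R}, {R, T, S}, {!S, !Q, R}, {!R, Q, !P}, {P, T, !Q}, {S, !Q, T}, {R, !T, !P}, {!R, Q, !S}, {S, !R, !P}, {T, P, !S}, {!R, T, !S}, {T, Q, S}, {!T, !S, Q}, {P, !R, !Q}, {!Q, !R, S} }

Branch on T: set T = false.
Branch on P: set P = true.
Branch on R: set R = false.
The clause (S) is unit, so S = true.
The clause (!Q) is unit, so Q = false.
Every clause now holds.

P: true, Q: false, R: false, S: true, T: false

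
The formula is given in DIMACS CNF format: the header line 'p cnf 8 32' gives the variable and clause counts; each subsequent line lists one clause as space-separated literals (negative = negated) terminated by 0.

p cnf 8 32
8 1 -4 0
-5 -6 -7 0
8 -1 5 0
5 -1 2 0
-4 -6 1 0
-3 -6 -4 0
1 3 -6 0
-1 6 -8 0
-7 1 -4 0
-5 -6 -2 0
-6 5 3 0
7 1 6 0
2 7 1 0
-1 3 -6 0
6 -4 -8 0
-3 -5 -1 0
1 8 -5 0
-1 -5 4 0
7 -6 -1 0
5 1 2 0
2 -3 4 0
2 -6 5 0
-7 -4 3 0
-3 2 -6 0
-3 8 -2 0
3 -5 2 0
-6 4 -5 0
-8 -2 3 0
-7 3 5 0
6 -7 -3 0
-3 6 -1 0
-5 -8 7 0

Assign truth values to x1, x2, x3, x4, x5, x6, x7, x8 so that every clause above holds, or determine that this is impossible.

Case x8 = False:
Case x1 = True:
(x5) alone gives x5 = True.
(¬x3) alone gives x3 = False.
(¬x6) alone gives x6 = False.
(x4) alone gives x4 = True.
(¬x7) alone gives x7 = False.
(x2) alone gives x2 = True.
This assignment satisfies each clause.

x1: True, x2: True, x3: False, x4: True, x5: True, x6: False, x7: False, x8: False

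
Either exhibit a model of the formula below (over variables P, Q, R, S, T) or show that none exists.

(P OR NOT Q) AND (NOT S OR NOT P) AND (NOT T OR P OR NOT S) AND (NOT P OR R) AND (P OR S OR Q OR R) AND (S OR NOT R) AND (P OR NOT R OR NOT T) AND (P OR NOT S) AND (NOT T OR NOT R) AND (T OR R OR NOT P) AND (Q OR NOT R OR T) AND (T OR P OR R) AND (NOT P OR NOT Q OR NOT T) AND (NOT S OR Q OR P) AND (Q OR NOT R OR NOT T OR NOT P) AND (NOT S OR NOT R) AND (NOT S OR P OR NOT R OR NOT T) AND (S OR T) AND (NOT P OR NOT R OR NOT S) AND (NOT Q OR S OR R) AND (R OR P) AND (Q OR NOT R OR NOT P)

Suppose P = true.
The clause (NOT S) is unit, so S = false.
The clause (R) is unit, so R = true.
Now (NOT R) is unsatisfied and unit — conflict.
So P must be the other value — set P = false.
The clause (NOT Q) is unit, so Q = false.
The clause (NOT S) is unit, so S = false.
The clause (R) is unit, so R = true.
Now (NOT R) is unsatisfied and unit — conflict.
Either choice for P ends in contradiction.

UNSATISFIABLE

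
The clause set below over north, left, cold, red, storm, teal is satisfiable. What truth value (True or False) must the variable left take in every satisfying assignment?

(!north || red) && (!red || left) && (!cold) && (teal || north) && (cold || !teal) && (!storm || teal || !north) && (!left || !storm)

Suppose left = false.
(!red) alone gives red = false.
(!north) alone gives north = false.
(!cold) alone gives cold = false.
(teal) alone gives teal = true.
That conflicts with the unit clause (!teal).
So every satisfying assignment has left = True.

True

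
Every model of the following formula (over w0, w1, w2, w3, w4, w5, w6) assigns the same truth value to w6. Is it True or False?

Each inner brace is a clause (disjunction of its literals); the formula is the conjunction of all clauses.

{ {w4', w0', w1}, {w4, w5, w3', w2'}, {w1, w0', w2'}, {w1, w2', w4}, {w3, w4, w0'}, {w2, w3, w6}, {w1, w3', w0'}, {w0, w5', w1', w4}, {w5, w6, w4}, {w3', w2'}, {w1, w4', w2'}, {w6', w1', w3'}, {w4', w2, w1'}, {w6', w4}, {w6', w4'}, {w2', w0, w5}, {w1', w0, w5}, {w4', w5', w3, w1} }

Suppose w6 = 1.
From the singleton clause (w4), w4 = 1.
But (w4') is also a unit clause — contradiction.
So every satisfying assignment has w6 = False.

False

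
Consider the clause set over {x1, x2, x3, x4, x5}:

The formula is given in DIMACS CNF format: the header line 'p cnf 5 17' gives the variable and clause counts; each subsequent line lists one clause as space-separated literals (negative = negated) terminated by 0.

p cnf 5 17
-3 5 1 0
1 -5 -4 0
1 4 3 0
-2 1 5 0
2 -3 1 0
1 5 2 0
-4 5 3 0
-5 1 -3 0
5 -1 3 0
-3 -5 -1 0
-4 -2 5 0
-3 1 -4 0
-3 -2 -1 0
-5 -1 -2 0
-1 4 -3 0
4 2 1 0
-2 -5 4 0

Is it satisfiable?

Suppose x3 = False.
Suppose x1 = True.
From the singleton clause (x5), x5 = True.
From the singleton clause (¬x2), x2 = False.
Every clause is now satisfied; x4 is unconstrained.
A satisfying assignment: x1 ↦ True, x2 ↦ False, x3 ↦ False, x4 ↦ True, x5 ↦ True.

Yes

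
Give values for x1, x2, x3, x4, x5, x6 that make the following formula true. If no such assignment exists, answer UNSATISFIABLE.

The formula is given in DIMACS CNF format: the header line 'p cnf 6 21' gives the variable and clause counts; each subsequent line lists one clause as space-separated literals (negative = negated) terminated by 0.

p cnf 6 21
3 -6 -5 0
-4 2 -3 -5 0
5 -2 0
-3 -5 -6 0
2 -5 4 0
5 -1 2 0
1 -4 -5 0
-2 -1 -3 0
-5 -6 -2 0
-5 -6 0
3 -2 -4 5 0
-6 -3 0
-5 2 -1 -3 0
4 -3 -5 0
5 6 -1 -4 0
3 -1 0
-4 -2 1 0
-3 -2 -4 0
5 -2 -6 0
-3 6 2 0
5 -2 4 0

x1=False,  x2=True,  x3=False,  x4=False,  x5=True,  x6=False

Case x5 = True:
The clause (¬x6) is unit, so x6 = False.
Case x2 = True:
Case x1 = False:
The clause (¬x4) is unit, so x4 = False.
The clause (¬x3) is unit, so x3 = False.
All clauses are satisfied.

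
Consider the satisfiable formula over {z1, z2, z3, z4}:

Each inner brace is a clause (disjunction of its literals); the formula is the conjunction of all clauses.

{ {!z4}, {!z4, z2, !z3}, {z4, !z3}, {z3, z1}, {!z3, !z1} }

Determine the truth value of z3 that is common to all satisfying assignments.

False

Suppose z3 = true.
(!z4) alone gives z4 = false.
Now (z4) is unsatisfied and unit — conflict.
So every satisfying assignment has z3 = False.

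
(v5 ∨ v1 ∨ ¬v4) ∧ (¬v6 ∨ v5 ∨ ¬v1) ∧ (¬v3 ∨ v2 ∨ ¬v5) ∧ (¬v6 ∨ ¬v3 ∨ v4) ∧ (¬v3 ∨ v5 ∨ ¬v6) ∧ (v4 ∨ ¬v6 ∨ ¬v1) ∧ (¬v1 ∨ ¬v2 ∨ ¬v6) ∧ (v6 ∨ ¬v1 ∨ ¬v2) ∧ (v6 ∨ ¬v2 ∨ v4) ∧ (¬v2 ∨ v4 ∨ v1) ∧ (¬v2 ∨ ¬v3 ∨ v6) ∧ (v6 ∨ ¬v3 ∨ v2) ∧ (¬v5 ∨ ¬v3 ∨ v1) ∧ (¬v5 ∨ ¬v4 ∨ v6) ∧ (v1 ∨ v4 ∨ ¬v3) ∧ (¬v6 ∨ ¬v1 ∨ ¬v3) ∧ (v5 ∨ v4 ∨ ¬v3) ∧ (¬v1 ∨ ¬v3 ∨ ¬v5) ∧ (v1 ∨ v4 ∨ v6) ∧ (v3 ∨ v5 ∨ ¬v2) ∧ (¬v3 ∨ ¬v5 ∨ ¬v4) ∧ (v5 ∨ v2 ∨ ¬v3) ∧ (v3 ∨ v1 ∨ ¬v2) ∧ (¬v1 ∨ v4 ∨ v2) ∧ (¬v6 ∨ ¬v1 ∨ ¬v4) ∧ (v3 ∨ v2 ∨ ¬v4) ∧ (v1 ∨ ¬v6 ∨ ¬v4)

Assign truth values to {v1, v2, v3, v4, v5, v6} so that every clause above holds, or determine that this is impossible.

v1=False, v2=False, v3=False, v4=False, v5=True, v6=True

Suppose v5 = True.
Suppose v3 = False.
Suppose v4 = False.
Suppose v6 = True.
From the singleton clause (¬v1), v1 = False.
From the singleton clause (¬v2), v2 = False.
All clauses are satisfied.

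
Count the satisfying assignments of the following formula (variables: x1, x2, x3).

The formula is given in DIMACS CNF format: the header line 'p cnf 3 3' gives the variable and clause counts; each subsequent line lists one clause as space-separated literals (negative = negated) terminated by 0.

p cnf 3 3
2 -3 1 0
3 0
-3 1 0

2

There are 2^3 = 8 truth assignments over (x1, x2, x3).
Check each against the 3 clauses (columns in the order x1, x2, x3):
  F F F  ✗ fails (x3)
  F F T  ✗ fails (x2 ∨ ¬x3 ∨ x1)
  F T F  ✗ fails (x3)
  F T T  ✗ fails (¬x3 ∨ x1)
  T F F  ✗ fails (x3)
  T F T  ✓ satisfies all
  T T F  ✗ fails (x3)
  T T T  ✓ satisfies all
2 of the 8 rows are models.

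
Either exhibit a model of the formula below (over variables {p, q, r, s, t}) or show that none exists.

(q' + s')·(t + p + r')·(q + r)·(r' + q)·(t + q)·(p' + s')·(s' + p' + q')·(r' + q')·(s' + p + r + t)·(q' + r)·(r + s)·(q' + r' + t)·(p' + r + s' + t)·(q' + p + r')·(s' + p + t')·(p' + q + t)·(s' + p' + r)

Try q = 0.
(r) alone gives r = 1.
That conflicts with the unit clause (r').
So q must be the other value — set q = 1.
(s') alone gives s = 0.
(r') alone gives r = 0.
That conflicts with the unit clause (r).
Either choice for q ends in contradiction.

UNSATISFIABLE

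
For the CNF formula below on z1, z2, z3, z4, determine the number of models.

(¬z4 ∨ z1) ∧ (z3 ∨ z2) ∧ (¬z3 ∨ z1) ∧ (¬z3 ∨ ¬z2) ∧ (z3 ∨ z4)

3

There are 2^4 = 16 truth assignments over (z1, z2, z3, z4).
Check each against the 5 clauses (columns in the order z1, z2, z3, z4):
  F F F F  ✗ fails (z3 ∨ z2)
  F F F T  ✗ fails (¬z4 ∨ z1)
  F F T F  ✗ fails (¬z3 ∨ z1)
  F F T T  ✗ fails (¬z4 ∨ z1)
  F T F F  ✗ fails (z3 ∨ z4)
  F T F T  ✗ fails (¬z4 ∨ z1)
  F T T F  ✗ fails (¬z3 ∨ z1)
  F T T T  ✗ fails (¬z4 ∨ z1)
  T F F F  ✗ fails (z3 ∨ z2)
  T F F T  ✗ fails (z3 ∨ z2)
  T F T F  ✓ satisfies all
  T F T T  ✓ satisfies all
  T T F F  ✗ fails (z3 ∨ z4)
  T T F T  ✓ satisfies all
  T T T F  ✗ fails (¬z3 ∨ ¬z2)
  T T T T  ✗ fails (¬z3 ∨ ¬z2)
3 of the 16 rows are models.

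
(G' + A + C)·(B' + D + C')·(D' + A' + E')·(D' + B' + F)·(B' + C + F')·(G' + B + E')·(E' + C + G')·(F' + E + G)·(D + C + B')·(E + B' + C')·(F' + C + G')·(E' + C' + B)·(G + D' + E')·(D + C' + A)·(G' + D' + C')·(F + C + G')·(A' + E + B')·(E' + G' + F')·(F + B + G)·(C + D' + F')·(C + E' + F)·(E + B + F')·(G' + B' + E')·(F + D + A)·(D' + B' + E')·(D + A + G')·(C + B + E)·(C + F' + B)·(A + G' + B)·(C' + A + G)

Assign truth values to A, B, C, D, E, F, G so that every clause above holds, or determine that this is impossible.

A: 1; B: 0; C: 1; D: 0; E: 0; F: 0; G: 1

Try G = 1.
Try A = 1.
Try D = 0.
Try B = 0.
Unit clause (E') forces E = 0.
Unit clause (F') forces F = 0.
Unit clause (C) forces C = 1.
All clauses are satisfied.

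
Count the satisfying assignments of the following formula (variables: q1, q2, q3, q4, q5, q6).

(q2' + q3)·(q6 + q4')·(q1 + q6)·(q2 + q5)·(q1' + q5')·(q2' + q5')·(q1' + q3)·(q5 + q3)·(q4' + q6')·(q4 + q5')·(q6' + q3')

There are 2^6 = 64 truth assignments over (q1, q2, q3, q4, q5, q6).
Split on q2. With q2 = 1, the clauses containing q2 are satisfied and q2' drops from the rest; 1 of the 2^5 = 32 assignments to the other variables satisfy what remains.
With q2 = 0, by the same count on the reduced clause set, 0 assignments work.
(One model: q1=T, q2=T, q3=T, q4=F, q5=F, q6=F.)
Total: 1 + 0 = 1.

1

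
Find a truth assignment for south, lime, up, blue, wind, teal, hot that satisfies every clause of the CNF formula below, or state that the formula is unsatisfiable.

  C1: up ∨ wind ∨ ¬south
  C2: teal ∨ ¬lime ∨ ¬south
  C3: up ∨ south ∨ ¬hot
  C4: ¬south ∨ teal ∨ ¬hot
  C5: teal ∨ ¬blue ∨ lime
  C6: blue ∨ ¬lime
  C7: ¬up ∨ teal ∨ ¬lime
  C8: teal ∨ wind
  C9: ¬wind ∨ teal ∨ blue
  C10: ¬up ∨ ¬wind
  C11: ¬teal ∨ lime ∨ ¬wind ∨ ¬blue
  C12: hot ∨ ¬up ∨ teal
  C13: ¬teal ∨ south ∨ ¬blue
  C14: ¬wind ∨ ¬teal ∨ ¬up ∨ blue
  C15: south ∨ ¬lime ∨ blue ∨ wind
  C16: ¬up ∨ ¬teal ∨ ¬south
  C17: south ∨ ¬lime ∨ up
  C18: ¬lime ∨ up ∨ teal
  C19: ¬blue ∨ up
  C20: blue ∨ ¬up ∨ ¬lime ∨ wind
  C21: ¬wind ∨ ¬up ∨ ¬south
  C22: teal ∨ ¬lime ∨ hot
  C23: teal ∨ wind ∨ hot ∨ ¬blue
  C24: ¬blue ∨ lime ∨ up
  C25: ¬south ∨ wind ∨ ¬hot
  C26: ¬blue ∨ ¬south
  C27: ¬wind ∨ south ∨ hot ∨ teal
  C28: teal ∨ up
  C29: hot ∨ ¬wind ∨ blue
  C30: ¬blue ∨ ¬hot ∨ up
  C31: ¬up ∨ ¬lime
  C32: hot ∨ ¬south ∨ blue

Case blue = False:
The clause (¬lime) is unit, so lime = False.
Case teal = True:
Case up = True:
The clause (¬wind) is unit, so wind = False.
The clause (¬south) is unit, so south = False.
Every clause is now satisfied; hot is unconstrained.

south: False; lime: False; up: True; blue: False; wind: False; teal: True; hot: False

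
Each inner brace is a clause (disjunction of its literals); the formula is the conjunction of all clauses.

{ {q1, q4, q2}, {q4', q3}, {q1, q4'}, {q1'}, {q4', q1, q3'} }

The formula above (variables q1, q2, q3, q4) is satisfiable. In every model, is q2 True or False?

Suppose q2 = 0.
The clause (q1') is unit, so q1 = 0.
The clause (q4) is unit, so q4 = 1.
That conflicts with the unit clause (q4').
So every satisfying assignment has q2 = True.

True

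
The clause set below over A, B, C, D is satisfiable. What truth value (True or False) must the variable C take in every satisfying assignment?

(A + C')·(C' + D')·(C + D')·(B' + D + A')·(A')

False

Suppose C = 1.
The clause (A) is unit, so A = 1.
But (A') is also a unit clause — contradiction.
So every satisfying assignment has C = False.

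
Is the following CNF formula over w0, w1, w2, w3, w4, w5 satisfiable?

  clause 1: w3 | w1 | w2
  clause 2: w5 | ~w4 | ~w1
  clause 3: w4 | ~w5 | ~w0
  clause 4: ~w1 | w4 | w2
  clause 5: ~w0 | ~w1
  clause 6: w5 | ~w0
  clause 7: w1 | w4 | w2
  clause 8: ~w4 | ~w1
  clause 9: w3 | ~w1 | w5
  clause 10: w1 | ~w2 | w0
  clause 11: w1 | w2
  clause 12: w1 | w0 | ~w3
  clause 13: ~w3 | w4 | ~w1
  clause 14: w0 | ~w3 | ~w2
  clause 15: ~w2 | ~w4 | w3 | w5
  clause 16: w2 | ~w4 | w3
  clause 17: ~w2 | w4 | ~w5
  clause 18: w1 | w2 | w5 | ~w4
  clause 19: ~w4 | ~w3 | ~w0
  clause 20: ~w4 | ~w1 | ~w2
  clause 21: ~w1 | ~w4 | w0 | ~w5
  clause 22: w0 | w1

Try w0 = 1.
(~w1) alone gives w1 = 0.
(w5) alone gives w5 = 1.
(w4) alone gives w4 = 1.
(w2) alone gives w2 = 1.
(~w3) alone gives w3 = 0.
This assignment satisfies each clause.
A satisfying assignment: w0=1; w1=0; w2=1; w3=0; w4=1; w5=1.

Satisfiable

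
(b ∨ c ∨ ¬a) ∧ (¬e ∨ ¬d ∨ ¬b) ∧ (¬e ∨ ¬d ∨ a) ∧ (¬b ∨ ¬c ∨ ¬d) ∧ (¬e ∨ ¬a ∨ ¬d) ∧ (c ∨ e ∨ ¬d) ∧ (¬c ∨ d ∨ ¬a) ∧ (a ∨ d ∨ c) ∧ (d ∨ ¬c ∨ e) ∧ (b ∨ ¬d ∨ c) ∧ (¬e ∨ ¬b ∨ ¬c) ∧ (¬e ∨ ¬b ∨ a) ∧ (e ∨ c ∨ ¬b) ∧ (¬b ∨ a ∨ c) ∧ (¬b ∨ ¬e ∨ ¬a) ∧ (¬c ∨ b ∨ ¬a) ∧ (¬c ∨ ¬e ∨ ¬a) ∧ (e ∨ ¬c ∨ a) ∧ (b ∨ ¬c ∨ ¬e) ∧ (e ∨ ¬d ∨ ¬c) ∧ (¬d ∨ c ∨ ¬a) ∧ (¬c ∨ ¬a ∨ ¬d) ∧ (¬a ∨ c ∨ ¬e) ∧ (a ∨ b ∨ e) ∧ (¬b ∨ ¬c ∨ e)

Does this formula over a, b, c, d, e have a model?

Suppose b = True.
Suppose e = False.
(c) alone gives c = True.
Now (¬c) is unsatisfied and unit — conflict.
Undo e and try e = True.
(¬d) alone gives d = False.
(¬c) alone gives c = False.
(a) alone gives a = True.
Now (¬a) is unsatisfied and unit — conflict.
Both values of e lead to a conflict.
Undo b and try b = False.
Suppose c = True.
(¬a) alone gives a = False.
(e) alone gives e = True.
Now (¬e) is unsatisfied and unit — conflict.
Undo c and try c = False.
(¬a) alone gives a = False.
(d) alone gives d = True.
Now (¬d) is unsatisfied and unit — conflict.
Both values of c lead to a conflict.
Both values of b lead to a conflict.
No assignment satisfies every clause.

Unsatisfiable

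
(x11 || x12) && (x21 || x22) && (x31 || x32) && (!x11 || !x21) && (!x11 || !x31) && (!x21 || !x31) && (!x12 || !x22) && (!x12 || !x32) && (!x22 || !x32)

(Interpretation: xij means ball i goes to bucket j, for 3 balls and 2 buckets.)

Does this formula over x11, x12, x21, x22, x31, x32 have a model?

Unsatisfiable

Suppose x11 = true.
From the singleton clause (!x21), x21 = false.
From the singleton clause (x22), x22 = true.
From the singleton clause (!x31), x31 = false.
From the singleton clause (x32), x32 = true.
But (!x32) is also a unit clause — contradiction.
So x11 must be the other value — set x11 = false.
From the singleton clause (x12), x12 = true.
From the singleton clause (!x22), x22 = false.
From the singleton clause (x21), x21 = true.
From the singleton clause (!x31), x31 = false.
From the singleton clause (x32), x32 = true.
But (!x32) is also a unit clause — contradiction.
Neither x11 = true nor x11 = false works.
No assignment satisfies every clause.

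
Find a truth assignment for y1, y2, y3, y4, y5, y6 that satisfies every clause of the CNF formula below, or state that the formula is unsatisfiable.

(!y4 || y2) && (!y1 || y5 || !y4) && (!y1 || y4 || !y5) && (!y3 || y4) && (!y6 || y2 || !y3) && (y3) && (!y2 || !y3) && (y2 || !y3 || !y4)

(y3) alone gives y3 = true.
(y4) alone gives y4 = true.
(y2) alone gives y2 = true.
But (!y2) is also a unit clause — contradiction.

UNSATISFIABLE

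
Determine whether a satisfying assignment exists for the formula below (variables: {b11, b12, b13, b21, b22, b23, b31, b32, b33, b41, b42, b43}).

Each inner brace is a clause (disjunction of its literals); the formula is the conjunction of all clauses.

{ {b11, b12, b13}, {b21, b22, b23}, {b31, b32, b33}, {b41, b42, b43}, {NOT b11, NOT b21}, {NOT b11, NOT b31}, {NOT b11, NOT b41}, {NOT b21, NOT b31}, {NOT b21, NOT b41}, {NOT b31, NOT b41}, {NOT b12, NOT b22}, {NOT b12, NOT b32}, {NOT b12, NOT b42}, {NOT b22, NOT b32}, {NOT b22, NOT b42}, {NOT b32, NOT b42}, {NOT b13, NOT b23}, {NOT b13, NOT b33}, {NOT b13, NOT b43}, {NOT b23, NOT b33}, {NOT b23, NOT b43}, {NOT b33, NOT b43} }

Try b11 = false.
Try b12 = true.
Unit clause (NOT b22) forces b22 = false.
Unit clause (NOT b32) forces b32 = false.
Unit clause (NOT b42) forces b42 = false.
Try b21 = true.
Unit clause (NOT b31) forces b31 = false.
Unit clause (b33) forces b33 = true.
Unit clause (NOT b41) forces b41 = false.
Unit clause (b43) forces b43 = true.
That conflicts with the unit clause (NOT b43).
So b21 must be the other value — set b21 = false.
Unit clause (b23) forces b23 = true.
Unit clause (NOT b13) forces b13 = false.
Unit clause (NOT b33) forces b33 = false.
Unit clause (b31) forces b31 = true.
Unit clause (NOT b41) forces b41 = false.
Unit clause (b43) forces b43 = true.
That conflicts with the unit clause (NOT b43).
Either choice for b21 ends in contradiction.
So b12 must be the other value — set b12 = false.
Unit clause (b13) forces b13 = true.
Unit clause (NOT b23) forces b23 = false.
Unit clause (NOT b33) forces b33 = false.
Unit clause (NOT b43) forces b43 = false.
Try b21 = true.
Unit clause (NOT b31) forces b31 = false.
Unit clause (b32) forces b32 = true.
Unit clause (NOT b41) forces b41 = false.
Unit clause (b42) forces b42 = true.
That conflicts with the unit clause (NOT b42).
So b21 must be the other value — set b21 = false.
Unit clause (b22) forces b22 = true.
Unit clause (NOT b32) forces b32 = false.
Unit clause (b31) forces b31 = true.
Unit clause (NOT b41) forces b41 = false.
Unit clause (b42) forces b42 = true.
That conflicts with the unit clause (NOT b42).
Either choice for b21 ends in contradiction.
Either choice for b12 ends in contradiction.
So b11 must be the other value — set b11 = true.
Unit clause (NOT b21) forces b21 = false.
Unit clause (NOT b31) forces b31 = false.
Unit clause (NOT b41) forces b41 = false.
Try b22 = true.
Unit clause (NOT b12) forces b12 = false.
Unit clause (NOT b32) forces b32 = false.
Unit clause (b33) forces b33 = true.
Unit clause (NOT b42) forces b42 = false.
Unit clause (b43) forces b43 = true.
That conflicts with the unit clause (NOT b43).
So b22 must be the other value — set b22 = false.
Unit clause (b23) forces b23 = true.
Unit clause (NOT b13) forces b13 = false.
Unit clause (NOT b33) forces b33 = false.
Unit clause (b32) forces b32 = true.
Unit clause (NOT b12) forces b12 = false.
Unit clause (NOT b42) forces b42 = false.
Unit clause (b43) forces b43 = true.
That conflicts with the unit clause (NOT b43).
Either choice for b22 ends in contradiction.
Either choice for b11 ends in contradiction.
No assignment satisfies every clause.

No, unsatisfiable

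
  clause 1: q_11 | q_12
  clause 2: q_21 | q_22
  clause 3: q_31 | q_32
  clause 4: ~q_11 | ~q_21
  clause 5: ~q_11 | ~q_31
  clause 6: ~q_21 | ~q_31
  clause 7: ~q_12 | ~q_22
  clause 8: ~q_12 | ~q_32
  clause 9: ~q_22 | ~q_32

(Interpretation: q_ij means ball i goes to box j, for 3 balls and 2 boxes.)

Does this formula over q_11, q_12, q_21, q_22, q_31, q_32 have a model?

Unsatisfiable

Case q_11 = 1:
(~q_21) alone gives q_21 = 0.
(q_22) alone gives q_22 = 1.
(~q_31) alone gives q_31 = 0.
(q_32) alone gives q_32 = 1.
Now (~q_32) is unsatisfied and unit — conflict.
So q_11 must be the other value — set q_11 = 0.
(q_12) alone gives q_12 = 1.
(~q_22) alone gives q_22 = 0.
(q_21) alone gives q_21 = 1.
(~q_31) alone gives q_31 = 0.
(q_32) alone gives q_32 = 1.
Now (~q_32) is unsatisfied and unit — conflict.
Neither q_11 = 1 nor q_11 = 0 works.
No assignment satisfies every clause.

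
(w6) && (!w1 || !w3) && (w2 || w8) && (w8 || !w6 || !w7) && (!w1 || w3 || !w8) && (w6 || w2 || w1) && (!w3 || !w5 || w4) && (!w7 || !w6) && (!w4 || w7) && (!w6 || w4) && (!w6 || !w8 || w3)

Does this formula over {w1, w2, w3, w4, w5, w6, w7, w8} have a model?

Unit clause (w6) forces w6 = true.
Unit clause (!w7) forces w7 = false.
Unit clause (!w4) forces w4 = false.
That conflicts with the unit clause (w4).
No assignment satisfies every clause.

No, unsatisfiable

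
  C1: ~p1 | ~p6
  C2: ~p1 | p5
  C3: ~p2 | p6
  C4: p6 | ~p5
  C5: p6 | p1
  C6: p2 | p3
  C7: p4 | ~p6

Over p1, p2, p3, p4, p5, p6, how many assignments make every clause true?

6

There are 2^6 = 64 truth assignments over (p1, p2, p3, p4, p5, p6).
Split on p5. With p5 = 1, the clauses containing p5 are satisfied and ~p5 drops from the rest; 3 of the 2^5 = 32 assignments to the other variables satisfy what remains.
With p5 = 0, by the same count on the reduced clause set, 3 assignments work.
(One model: p1=F, p2=F, p3=T, p4=T, p5=F, p6=T.)
Total: 3 + 3 = 6.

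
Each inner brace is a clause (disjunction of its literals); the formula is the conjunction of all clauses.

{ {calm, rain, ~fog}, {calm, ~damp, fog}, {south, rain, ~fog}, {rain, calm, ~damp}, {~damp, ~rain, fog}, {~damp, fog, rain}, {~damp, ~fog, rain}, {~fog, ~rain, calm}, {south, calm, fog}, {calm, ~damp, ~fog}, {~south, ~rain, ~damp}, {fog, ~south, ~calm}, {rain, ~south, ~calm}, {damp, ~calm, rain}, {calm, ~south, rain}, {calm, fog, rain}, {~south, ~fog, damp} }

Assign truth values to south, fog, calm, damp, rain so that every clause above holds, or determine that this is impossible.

Try calm = 1.
Try fog = 1.
Try south = 0.
(rain) alone gives rain = 1.
Every clause is now satisfied; damp is unconstrained.

south=0; fog=1; calm=1; damp=0; rain=1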